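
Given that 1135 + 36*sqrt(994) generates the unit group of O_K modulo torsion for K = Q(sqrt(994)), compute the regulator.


epsilon = 1135 + 36*sqrt(994)
= 2269.9996
R = ln(2269.9996)
= 7.7275

7.7275


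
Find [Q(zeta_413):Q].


The degree equals Euler's totient phi(413).
413 = 7 * 59
phi(413) = 348

348


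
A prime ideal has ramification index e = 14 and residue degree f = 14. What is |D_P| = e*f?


|D_P| = e * f
= 14 * 14
= 196

196


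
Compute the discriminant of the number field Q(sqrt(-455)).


For K = Q(sqrt(d)) with d squarefree: disc(K) = d if d = 1 mod 4, and disc(K) = 4d if d = 2 or 3 mod 4.
Here d = -455, and d mod 4 = 1.
d = 1 mod 4 (O_K = Z[(1+sqrt(d))/2]), so disc(K) = d = -455

-455


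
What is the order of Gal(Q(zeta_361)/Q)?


|Gal(Q(zeta_361)/Q)| = phi(361)
= 342

342


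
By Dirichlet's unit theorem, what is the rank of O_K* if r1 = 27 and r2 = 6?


By Dirichlet's unit theorem:
rank = r1 + r2 - 1
= 27 + 6 - 1
= 32

32


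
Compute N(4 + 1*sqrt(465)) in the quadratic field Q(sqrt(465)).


N(a + b*sqrt(d)) = a^2 - d*b^2
= (4)^2 - (465)*(1)^2
= 16 - 465
= -449

-449


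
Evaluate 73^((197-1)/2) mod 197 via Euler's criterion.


p = 197 is prime and the exponent is (p-1)/2 = 98, so by Euler's criterion 73^98 = (73/197) = +1 or -1 mod 197.
Compute by square-and-multiply:
  98 = 64 + 32 + 2 (binary 1100010)
  Repeated squaring mod 197: 73^1 = 73, 73^2 = 10, 73^4 = 100, 73^8 = 150, 73^16 = 42, 73^32 = 188, 73^64 = 81
  73^98 = 73^64 * 73^32 * 73^2 = 81 * 188 * 10 mod 197
    81 * 188 = 15228 = 59 mod 197
    59 * 10 = 590 = 196 mod 197
  73^98 = 196 mod 197
Result 196 = p - 1 = -1 mod 197: 73 is a quadratic non-residue mod 197. As a residue in [0, p-1] the value is 196.
73^98 mod 197 = 196

196


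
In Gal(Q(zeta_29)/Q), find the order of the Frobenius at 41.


The Frobenius at p in Gal(Q(zeta_n)/Q) = (Z/nZ)* is the class of p, so its order is ord_29(41), the smallest k >= 1 with 41^k = 1 mod 29.
n = 29 = 29, phi(29) = 28; the order divides phi(n).
Divisors of 28: 1, 2, 4, 7, 14, 28
Repeated squaring mod 29: 41^1 = 12, 41^2 = 28, 41^4 = 1, 41^8 = 1, 41^16 = 1
Test divisors in increasing order:
  k=1: 41^1 = 12 mod 29
  k=2: 41^2 = 28 mod 29
  k=4: 41^4 = 1 mod 29  <- first divisor giving 1
Order = 4

4


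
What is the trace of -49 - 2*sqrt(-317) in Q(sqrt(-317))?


Tr(a + b*sqrt(d)) = (a + b*sqrt(d)) + (a - b*sqrt(d)) = 2a
= 2 * (-49)
= -98

-98


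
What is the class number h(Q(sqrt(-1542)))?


K = Q(sqrt(-1542)). d mod 4 = 2, so D = disc(K) = 4d = -6168
h(K) equals the number of primitive reduced positive-definite forms (a, b, c) = a*x^2 + b*x*y + c*y^2 with b^2 - 4ac = D,
where reduced means |b| <= a <= c, with b >= 0 whenever |b| = a or a = c, and primitive means gcd(a, b, c) = 1.
Reduced forces 3a^2 <= |D| = 6168, so 1 <= a <= 45; b must have the parity of D, and c = (b^2 - D)/(4a) must be an integer >= a.
Enumerate a = 1..45, b in [-a, a]:
  a=1: (1, 0, 1542)  [1]
  a=2: (2, 0, 771)  [1]
  a=3: (3, 0, 514)  [1]
  a=4..5: none
  a=6: (6, 0, 257)  [1]
  a=7..10: none
  a=11: (11, -6, 141), (11, 6, 141)  [2]
  a=12..18: none
  a=19: (19, -8, 82), (19, 8, 82)  [2]
  a=20..21: none
  a=22: (22, -16, 73), (22, 16, 73)  [2]
  a=23..28: none
  a=29: (29, -26, 59), (29, 26, 59)  [2]
  a=30: none
  a=31: (31, -30, 57), (31, 30, 57)  [2]
  a=32: none
  a=33: (33, -6, 47), (33, 6, 47)  [2]
  a=34..36: none
  a=37: (37, -14, 43), (37, 14, 43)  [2]
  a=38: (38, -8, 41), (38, 8, 41)  [2]
  a=39..45: none
Total reduced forms: 1 + 1 + 1 + 1 + 2 + 2 + 2 + 2 + 2 + 2 + 2 + 2 = 20
h = 20

20


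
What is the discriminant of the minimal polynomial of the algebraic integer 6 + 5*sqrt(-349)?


The element 6 + 5*sqrt(-349) has minimal polynomial:
x^2 - 12*x + 8761
Discriminant = (-12)^2 - 4*(8761)
= 144 - 35044
= -34900

-34900


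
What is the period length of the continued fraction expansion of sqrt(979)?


Run the CF algorithm for sqrt(979).
a_0 = floor(sqrt(979)) = 31; set m_0=0, q_0=1.
Recurrence: m' = q*a - m,  q' = (d - m'^2)/q,  a' = floor((a_0 + m')/q').
  step 1: m=31, q=18, a=3
  step 2: m=23, q=25, a=2
  step 3: m=27, q=10, a=5
  step 4: m=23, q=45, a=1
  step 5: m=22, q=11, a=4
  step 6: m=22, q=45, a=1
  step 7: m=23, q=10, a=5
  step 8: m=27, q=25, a=2
  step 9: m=23, q=18, a=3
  step 10: m=31, q=1, a=62
a_10 = 2*a_0 = 62, so the period closes here.
sqrt(979) = [31; 3, 2, 5, 1, 4, 1, 5, 2, 3, 62]
Period length = 10

10


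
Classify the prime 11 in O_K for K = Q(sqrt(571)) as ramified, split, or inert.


K = Q(sqrt(571)). Since d mod 4 = 3, disc(K) = 2284.
Check p | disc: 2284 mod 11 = 7.
p does not divide disc. Compute Legendre symbol (d/p):
10^((11-1)/2) mod 11 = -1
(d/p) = -1, so p is inert: (p) stays prime with e=1, f=2, g=1.
Therefore p is inert.

inert


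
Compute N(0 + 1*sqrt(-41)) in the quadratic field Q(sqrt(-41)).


N(a + b*sqrt(d)) = a^2 - d*b^2
= (0)^2 - (-41)*(1)^2
= 0 + 41
= 41

41


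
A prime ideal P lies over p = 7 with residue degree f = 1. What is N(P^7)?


N(P^a) = p^(a*f)
= 7^(7*1)
= 7^7
= 823543

823543


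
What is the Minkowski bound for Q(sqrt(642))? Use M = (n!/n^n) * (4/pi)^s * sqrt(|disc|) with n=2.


d = 642, d mod 4 = 2, so disc(K) = 4d = 2568; |disc(K)| = 2568
Real quadratic field, so n = 2, s = r2 = 0, r1 = 2
M = (n!/n^n) * (4/pi)^s * sqrt(|disc(K)|) = (2!/2^2) * (4/pi)^0 * sqrt(2568)
= 0.5 * 1.000000 * 50.675438
= 25.3377

25.3377


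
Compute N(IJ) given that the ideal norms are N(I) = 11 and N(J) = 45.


N(IJ) = N(I) * N(J)
= 11 * 45
= 495

495


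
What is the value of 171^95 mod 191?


p = 191 is prime and the exponent is (p-1)/2 = 95, so by Euler's criterion 171^95 = (171/191) = +1 or -1 mod 191.
Compute by square-and-multiply:
  95 = 64 + 16 + 8 + 4 + 2 + 1 (binary 1011111)
  Repeated squaring mod 191: 171^1 = 171, 171^2 = 18, 171^4 = 133, 171^8 = 117, 171^16 = 128, 171^32 = 149, 171^64 = 45
  171^95 = 171^64 * 171^16 * 171^8 * 171^4 * 171^2 * 171^1 = 45 * 128 * 117 * 133 * 18 * 171 mod 191
    45 * 128 = 5760 = 30 mod 191
    30 * 117 = 3510 = 72 mod 191
    72 * 133 = 9576 = 26 mod 191
    26 * 18 = 468 = 86 mod 191
    86 * 171 = 14706 = 190 mod 191
  171^95 = 190 mod 191
Result 190 = p - 1 = -1 mod 191: 171 is a quadratic non-residue mod 191. As a residue in [0, p-1] the value is 190.
171^95 mod 191 = 190

190


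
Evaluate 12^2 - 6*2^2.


x^2 - d*y^2
= 12^2 - 6*2^2
= 144 - 24
= 120

120


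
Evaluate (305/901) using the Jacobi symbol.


Compute (305/901) via quadratic reciprocity:
  reciprocity: (305/901) -> +(901/305)
  reduce: (291/305)
  reciprocity: (291/305) -> +(305/291)
  reduce: (14/291)
  pull out 2: (2/291) = -1  (since 291 mod 8 = 3)
  reciprocity: (7/291) -> -(291/7)
  reduce: (4/7)
  pull out 2: (2/7) = +1  (since 7 mod 8 = 7)
  pull out 2: (2/7) = +1  (since 7 mod 8 = 7)
  (1/7) = 1
Product of signs = 1

1


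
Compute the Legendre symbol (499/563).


p = 563 is prime, so compute (499/563) with the reciprocity algorithm (Jacobi-symbol steps: pull out 2s via (2/n), flip via reciprocity, reduce):
  reciprocity: (499/563) -> -(563/499)
  reduce: (64/499)
  pull out 2: (2/499) = -1  (since 499 mod 8 = 3)
  pull out 2: (2/499) = -1  (since 499 mod 8 = 3)
  pull out 2: (2/499) = -1  (since 499 mod 8 = 3)
  pull out 2: (2/499) = -1  (since 499 mod 8 = 3)
  pull out 2: (2/499) = -1  (since 499 mod 8 = 3)
  pull out 2: (2/499) = -1  (since 499 mod 8 = 3)
  (1/499) = 1
Product of signs = -1
(499/563) = -1

-1


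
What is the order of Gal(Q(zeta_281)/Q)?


|Gal(Q(zeta_281)/Q)| = phi(281)
= 280

280


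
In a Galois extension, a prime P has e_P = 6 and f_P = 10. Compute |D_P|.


|D_P| = e * f
= 6 * 10
= 60

60


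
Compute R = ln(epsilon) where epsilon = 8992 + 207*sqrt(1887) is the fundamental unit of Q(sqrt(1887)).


epsilon = 8992 + 207*sqrt(1887)
= 17983.9999
R = ln(17983.9999)
= 9.7972

9.7972


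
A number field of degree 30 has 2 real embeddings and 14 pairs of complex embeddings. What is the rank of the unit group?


By Dirichlet's unit theorem:
rank = r1 + r2 - 1
= 2 + 14 - 1
= 15

15


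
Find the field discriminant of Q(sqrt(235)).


For K = Q(sqrt(d)) with d squarefree: disc(K) = d if d = 1 mod 4, and disc(K) = 4d if d = 2 or 3 mod 4.
Here d = 235, and d mod 4 = 3.
d = 3 mod 4, not 1 (O_K = Z[sqrt(d)]), so disc(K) = 4d = 4 * (235) = 940

940


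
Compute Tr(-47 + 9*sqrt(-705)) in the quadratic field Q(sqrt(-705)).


Tr(a + b*sqrt(d)) = (a + b*sqrt(d)) + (a - b*sqrt(d)) = 2a
= 2 * (-47)
= -94

-94


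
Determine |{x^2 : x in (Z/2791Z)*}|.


For prime p, the number of non-zero quadratic residues is (p-1)/2.
= (2791-1)/2
= 1395

1395


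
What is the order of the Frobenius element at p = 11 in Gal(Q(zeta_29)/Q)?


The Frobenius at p in Gal(Q(zeta_n)/Q) = (Z/nZ)* is the class of p, so its order is ord_29(11), the smallest k >= 1 with 11^k = 1 mod 29.
n = 29 = 29, phi(29) = 28; the order divides phi(n).
Divisors of 28: 1, 2, 4, 7, 14, 28
Repeated squaring mod 29: 11^1 = 11, 11^2 = 5, 11^4 = 25, 11^8 = 16, 11^16 = 24
Test divisors in increasing order:
  k=1: 11^1 = 11 mod 29
  k=2: 11^2 = 5 mod 29
  k=4: 11^4 = 25 mod 29
  k=7: 11^7 = 25 * 5 * 11 = 12 mod 29
  k=14: 11^14 = 16 * 25 * 5 = 28 mod 29
  k=28: 11^28 = 24 * 16 * 25 = 1 mod 29  <- first divisor giving 1
Order = 28

28


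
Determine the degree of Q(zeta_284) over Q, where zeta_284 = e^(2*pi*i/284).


The degree equals Euler's totient phi(284).
284 = 2^2 * 71
phi(284) = 140

140


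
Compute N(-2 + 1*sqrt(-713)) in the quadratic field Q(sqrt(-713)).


N(a + b*sqrt(d)) = a^2 - d*b^2
= (-2)^2 - (-713)*(1)^2
= 4 + 713
= 717

717


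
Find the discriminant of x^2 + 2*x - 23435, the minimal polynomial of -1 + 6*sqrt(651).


The element -1 + 6*sqrt(651) has minimal polynomial:
x^2 + 2*x - 23435
Discriminant = (2)^2 - 4*(-23435)
= 4 + 93740
= 93744

93744


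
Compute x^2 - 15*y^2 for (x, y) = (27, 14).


x^2 - d*y^2
= 27^2 - 15*14^2
= 729 - 2940
= -2211

-2211


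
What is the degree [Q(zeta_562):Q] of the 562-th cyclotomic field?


The degree equals Euler's totient phi(562).
562 = 2 * 281
phi(562) = 280

280


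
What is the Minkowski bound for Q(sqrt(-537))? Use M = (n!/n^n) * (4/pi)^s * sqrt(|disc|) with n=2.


d = -537, d mod 4 = 3, so disc(K) = 4d = -2148; |disc(K)| = 2148
Imaginary quadratic field, so n = 2, s = r2 = 1, r1 = 0
M = (n!/n^n) * (4/pi)^s * sqrt(|disc(K)|) = (2!/2^2) * (4/pi)^1 * sqrt(2148)
= 0.5 * 1.273240 * 46.346521
= 29.5051

29.5051


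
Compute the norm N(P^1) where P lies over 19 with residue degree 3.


N(P^a) = p^(a*f)
= 19^(1*3)
= 19^3
= 6859

6859


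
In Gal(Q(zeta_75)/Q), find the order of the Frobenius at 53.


The Frobenius at p in Gal(Q(zeta_n)/Q) = (Z/nZ)* is the class of p, so its order is ord_75(53), the smallest k >= 1 with 53^k = 1 mod 75.
n = 75 = 3 * 5^2, phi(75) = 40; the order divides phi(n).
Divisors of 40: 1, 2, 4, 5, 8, 10, 20, 40
Repeated squaring mod 75: 53^1 = 53, 53^2 = 34, 53^4 = 31, 53^8 = 61, 53^16 = 46, 53^32 = 16
Test divisors in increasing order:
  k=1: 53^1 = 53 mod 75
  k=2: 53^2 = 34 mod 75
  k=4: 53^4 = 31 mod 75
  k=5: 53^5 = 31 * 53 = 68 mod 75
  k=8: 53^8 = 61 mod 75
  k=10: 53^10 = 61 * 34 = 49 mod 75
  k=20: 53^20 = 46 * 31 = 1 mod 75  <- first divisor giving 1
Order = 20

20


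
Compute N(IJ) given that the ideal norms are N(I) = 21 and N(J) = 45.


N(IJ) = N(I) * N(J)
= 21 * 45
= 945

945


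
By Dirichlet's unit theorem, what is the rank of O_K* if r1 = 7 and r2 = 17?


By Dirichlet's unit theorem:
rank = r1 + r2 - 1
= 7 + 17 - 1
= 23

23


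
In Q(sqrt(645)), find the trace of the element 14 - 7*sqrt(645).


Tr(a + b*sqrt(d)) = (a + b*sqrt(d)) + (a - b*sqrt(d)) = 2a
= 2 * (14)
= 28

28


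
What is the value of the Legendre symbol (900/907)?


p = 907 is prime, so compute (900/907) with the reciprocity algorithm (Jacobi-symbol steps: pull out 2s via (2/n), flip via reciprocity, reduce):
  pull out 2: (2/907) = -1  (since 907 mod 8 = 3)
  pull out 2: (2/907) = -1  (since 907 mod 8 = 3)
  reciprocity: (225/907) -> +(907/225)
  reduce: (7/225)
  reciprocity: (7/225) -> +(225/7)
  reduce: (1/7)
  (1/7) = 1
Product of signs = 1
(900/907) = 1

1


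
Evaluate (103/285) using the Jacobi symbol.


Compute (103/285) via quadratic reciprocity:
  reciprocity: (103/285) -> +(285/103)
  reduce: (79/103)
  reciprocity: (79/103) -> -(103/79)
  reduce: (24/79)
  pull out 2: (2/79) = +1  (since 79 mod 8 = 7)
  pull out 2: (2/79) = +1  (since 79 mod 8 = 7)
  pull out 2: (2/79) = +1  (since 79 mod 8 = 7)
  reciprocity: (3/79) -> -(79/3)
  reduce: (1/3)
  (1/3) = 1
Product of signs = 1

1


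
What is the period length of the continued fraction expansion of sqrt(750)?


Run the CF algorithm for sqrt(750).
a_0 = floor(sqrt(750)) = 27; set m_0=0, q_0=1.
Recurrence: m' = q*a - m,  q' = (d - m'^2)/q,  a' = floor((a_0 + m')/q').
  step 1: m=27, q=21, a=2
  step 2: m=15, q=25, a=1
  step 3: m=10, q=26, a=1
  step 4: m=16, q=19, a=2
  step 5: m=22, q=14, a=3
  step 6: m=20, q=25, a=1
  step 7: m=5, q=29, a=1
  step 8: m=24, q=6, a=8
  step 9: m=24, q=29, a=1
  step 10: m=5, q=25, a=1
  step 11: m=20, q=14, a=3
  step 12: m=22, q=19, a=2
  step 13: m=16, q=26, a=1
  step 14: m=10, q=25, a=1
  step 15: m=15, q=21, a=2
  step 16: m=27, q=1, a=54
a_16 = 2*a_0 = 54, so the period closes here.
sqrt(750) = [27; 2, 1, 1, 2, 3, 1, 1, 8, 1, 1, 3, 2, 1, 1, 2, 54]
Period length = 16

16


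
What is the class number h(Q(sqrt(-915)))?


K = Q(sqrt(-915)). d mod 4 = 1, so D = disc(K) = d = -915
h(K) equals the number of primitive reduced positive-definite forms (a, b, c) = a*x^2 + b*x*y + c*y^2 with b^2 - 4ac = D,
where reduced means |b| <= a <= c, with b >= 0 whenever |b| = a or a = c, and primitive means gcd(a, b, c) = 1.
Reduced forces 3a^2 <= |D| = 915, so 1 <= a <= 17; b must have the parity of D, and c = (b^2 - D)/(4a) must be an integer >= a.
Enumerate a = 1..17, b in [-a, a]:
  a=1: (1, 1, 229)  [1]
  a=2: none
  a=3: (3, 3, 77)  [1]
  a=4: none
  a=5: (5, 5, 47)  [1]
  a=6: none
  a=7: (7, -3, 33), (7, 3, 33)  [2]
  a=8..10: none
  a=11: (11, -3, 21), (11, 3, 21)  [2]
  a=12..14: none
  a=15: (15, 15, 19)  [1]
  a=16..17: none
Total reduced forms: 1 + 1 + 1 + 2 + 2 + 1 = 8
h = 8

8


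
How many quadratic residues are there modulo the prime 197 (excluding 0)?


For prime p, the number of non-zero quadratic residues is (p-1)/2.
= (197-1)/2
= 98

98


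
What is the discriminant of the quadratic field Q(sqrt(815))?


For K = Q(sqrt(d)) with d squarefree: disc(K) = d if d = 1 mod 4, and disc(K) = 4d if d = 2 or 3 mod 4.
Here d = 815, and d mod 4 = 3.
d = 3 mod 4, not 1 (O_K = Z[sqrt(d)]), so disc(K) = 4d = 4 * (815) = 3260

3260


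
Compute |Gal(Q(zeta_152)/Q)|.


|Gal(Q(zeta_152)/Q)| = phi(152)
= 72

72


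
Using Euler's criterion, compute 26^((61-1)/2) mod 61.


p = 61 is prime and the exponent is (p-1)/2 = 30, so by Euler's criterion 26^30 = (26/61) = +1 or -1 mod 61.
Compute by square-and-multiply:
  30 = 16 + 8 + 4 + 2 (binary 11110)
  Repeated squaring mod 61: 26^1 = 26, 26^2 = 5, 26^4 = 25, 26^8 = 15, 26^16 = 42
  26^30 = 26^16 * 26^8 * 26^4 * 26^2 = 42 * 15 * 25 * 5 mod 61
    42 * 15 = 630 = 20 mod 61
    20 * 25 = 500 = 12 mod 61
    12 * 5 = 60 = 60 mod 61
  26^30 = 60 mod 61
Result 60 = p - 1 = -1 mod 61: 26 is a quadratic non-residue mod 61. As a residue in [0, p-1] the value is 60.
26^30 mod 61 = 60

60


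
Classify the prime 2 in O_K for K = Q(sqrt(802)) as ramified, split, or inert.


K = Q(sqrt(802)). Since d mod 4 = 2, disc(K) = 3208.
Check p | disc: 3208 mod 2 = 0.
p divides disc, so p ramifies: (p) = P^2 with e=2, f=1, g=1.
Therefore p is ramified.

ramified


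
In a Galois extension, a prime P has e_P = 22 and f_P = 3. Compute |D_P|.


|D_P| = e * f
= 22 * 3
= 66

66


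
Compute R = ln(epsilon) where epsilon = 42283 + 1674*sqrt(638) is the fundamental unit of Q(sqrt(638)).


epsilon = 42283 + 1674*sqrt(638)
= 84566.0000
R = ln(84566.0000)
= 11.3453

11.3453


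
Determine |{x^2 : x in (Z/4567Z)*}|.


For prime p, the number of non-zero quadratic residues is (p-1)/2.
= (4567-1)/2
= 2283

2283


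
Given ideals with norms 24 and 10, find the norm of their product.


N(IJ) = N(I) * N(J)
= 24 * 10
= 240

240


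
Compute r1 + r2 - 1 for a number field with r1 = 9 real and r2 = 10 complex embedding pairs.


By Dirichlet's unit theorem:
rank = r1 + r2 - 1
= 9 + 10 - 1
= 18

18


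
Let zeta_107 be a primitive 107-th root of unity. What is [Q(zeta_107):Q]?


The degree equals Euler's totient phi(107).
107 = 107
phi(107) = 106

106


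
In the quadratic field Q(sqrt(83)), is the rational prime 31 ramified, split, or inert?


K = Q(sqrt(83)). Since d mod 4 = 3, disc(K) = 332.
Check p | disc: 332 mod 31 = 22.
p does not divide disc. Compute Legendre symbol (d/p):
21^((31-1)/2) mod 31 = -1
(d/p) = -1, so p is inert: (p) stays prime with e=1, f=2, g=1.
Therefore p is inert.

inert


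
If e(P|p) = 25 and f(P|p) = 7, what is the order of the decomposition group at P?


|D_P| = e * f
= 25 * 7
= 175

175


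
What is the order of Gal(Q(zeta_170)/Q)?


|Gal(Q(zeta_170)/Q)| = phi(170)
= 64

64


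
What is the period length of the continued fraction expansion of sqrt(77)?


Run the CF algorithm for sqrt(77).
a_0 = floor(sqrt(77)) = 8; set m_0=0, q_0=1.
Recurrence: m' = q*a - m,  q' = (d - m'^2)/q,  a' = floor((a_0 + m')/q').
  step 1: m=8, q=13, a=1
  step 2: m=5, q=4, a=3
  step 3: m=7, q=7, a=2
  step 4: m=7, q=4, a=3
  step 5: m=5, q=13, a=1
  step 6: m=8, q=1, a=16
a_6 = 2*a_0 = 16, so the period closes here.
sqrt(77) = [8; 1, 3, 2, 3, 1, 16]
Period length = 6

6


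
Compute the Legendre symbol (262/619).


p = 619 is prime, so compute (262/619) with the reciprocity algorithm (Jacobi-symbol steps: pull out 2s via (2/n), flip via reciprocity, reduce):
  pull out 2: (2/619) = -1  (since 619 mod 8 = 3)
  reciprocity: (131/619) -> -(619/131)
  reduce: (95/131)
  reciprocity: (95/131) -> -(131/95)
  reduce: (36/95)
  pull out 2: (2/95) = +1  (since 95 mod 8 = 7)
  pull out 2: (2/95) = +1  (since 95 mod 8 = 7)
  reciprocity: (9/95) -> +(95/9)
  reduce: (5/9)
  reciprocity: (5/9) -> +(9/5)
  reduce: (4/5)
  pull out 2: (2/5) = -1  (since 5 mod 8 = 5)
  pull out 2: (2/5) = -1  (since 5 mod 8 = 5)
  (1/5) = 1
Product of signs = -1
(262/619) = -1

-1


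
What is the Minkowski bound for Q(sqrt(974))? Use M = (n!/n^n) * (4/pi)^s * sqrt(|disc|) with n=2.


d = 974, d mod 4 = 2, so disc(K) = 4d = 3896; |disc(K)| = 3896
Real quadratic field, so n = 2, s = r2 = 0, r1 = 2
M = (n!/n^n) * (4/pi)^s * sqrt(|disc(K)|) = (2!/2^2) * (4/pi)^0 * sqrt(3896)
= 0.5 * 1.000000 * 62.417946
= 31.2090

31.2090


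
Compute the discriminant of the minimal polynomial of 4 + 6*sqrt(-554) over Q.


The element 4 + 6*sqrt(-554) has minimal polynomial:
x^2 - 8*x + 19960
Discriminant = (-8)^2 - 4*(19960)
= 64 - 79840
= -79776

-79776


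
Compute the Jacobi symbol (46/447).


Compute (46/447) via quadratic reciprocity:
  pull out 2: (2/447) = +1  (since 447 mod 8 = 7)
  reciprocity: (23/447) -> -(447/23)
  reduce: (10/23)
  pull out 2: (2/23) = +1  (since 23 mod 8 = 7)
  reciprocity: (5/23) -> +(23/5)
  reduce: (3/5)
  reciprocity: (3/5) -> +(5/3)
  reduce: (2/3)
  pull out 2: (2/3) = -1  (since 3 mod 8 = 3)
  (1/3) = 1
Product of signs = 1

1


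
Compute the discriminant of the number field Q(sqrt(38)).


For K = Q(sqrt(d)) with d squarefree: disc(K) = d if d = 1 mod 4, and disc(K) = 4d if d = 2 or 3 mod 4.
Here d = 38, and d mod 4 = 2.
d = 2 mod 4, not 1 (O_K = Z[sqrt(d)]), so disc(K) = 4d = 4 * (38) = 152

152


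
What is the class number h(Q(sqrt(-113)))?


K = Q(sqrt(-113)). d mod 4 = 3, so D = disc(K) = 4d = -452
h(K) equals the number of primitive reduced positive-definite forms (a, b, c) = a*x^2 + b*x*y + c*y^2 with b^2 - 4ac = D,
where reduced means |b| <= a <= c, with b >= 0 whenever |b| = a or a = c, and primitive means gcd(a, b, c) = 1.
Reduced forces 3a^2 <= |D| = 452, so 1 <= a <= 12; b must have the parity of D, and c = (b^2 - D)/(4a) must be an integer >= a.
Enumerate a = 1..12, b in [-a, a]:
  a=1: (1, 0, 113)  [1]
  a=2: (2, 2, 57)  [1]
  a=3: (3, -2, 38), (3, 2, 38)  [2]
  a=4..5: none
  a=6: (6, -2, 19), (6, 2, 19)  [2]
  a=7..8: none
  a=9: (9, -4, 13), (9, 4, 13)  [2]
  a=10..12: none
Total reduced forms: 1 + 1 + 2 + 2 + 2 = 8
h = 8

8


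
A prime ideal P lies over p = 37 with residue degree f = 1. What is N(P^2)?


N(P^a) = p^(a*f)
= 37^(2*1)
= 37^2
= 1369

1369


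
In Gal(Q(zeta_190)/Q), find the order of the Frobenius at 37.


The Frobenius at p in Gal(Q(zeta_n)/Q) = (Z/nZ)* is the class of p, so its order is ord_190(37), the smallest k >= 1 with 37^k = 1 mod 190.
n = 190 = 2 * 5 * 19, phi(190) = 72; the order divides phi(n).
Divisors of 72: 1, 2, 3, 4, 6, 8, 9, 12, 18, 24, 36, 72
Repeated squaring mod 190: 37^1 = 37, 37^2 = 39, 37^4 = 1, 37^8 = 1, 37^16 = 1, 37^32 = 1, 37^64 = 1
Test divisors in increasing order:
  k=1: 37^1 = 37 mod 190
  k=2: 37^2 = 39 mod 190
  k=3: 37^3 = 39 * 37 = 113 mod 190
  k=4: 37^4 = 1 mod 190  <- first divisor giving 1
Order = 4

4


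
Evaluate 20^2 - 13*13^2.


x^2 - d*y^2
= 20^2 - 13*13^2
= 400 - 2197
= -1797

-1797


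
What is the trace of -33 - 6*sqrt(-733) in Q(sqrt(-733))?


Tr(a + b*sqrt(d)) = (a + b*sqrt(d)) + (a - b*sqrt(d)) = 2a
= 2 * (-33)
= -66

-66


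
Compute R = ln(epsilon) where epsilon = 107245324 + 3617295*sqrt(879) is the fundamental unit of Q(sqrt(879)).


epsilon = 107245324 + 3617295*sqrt(879)
= 2.1449e+08
R = ln(2.1449e+08)
= 19.1838

19.1838


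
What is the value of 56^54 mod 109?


p = 109 is prime and the exponent is (p-1)/2 = 54, so by Euler's criterion 56^54 = (56/109) = +1 or -1 mod 109.
Compute by square-and-multiply:
  54 = 32 + 16 + 4 + 2 (binary 110110)
  Repeated squaring mod 109: 56^1 = 56, 56^2 = 84, 56^4 = 80, 56^8 = 78, 56^16 = 89, 56^32 = 73
  56^54 = 56^32 * 56^16 * 56^4 * 56^2 = 73 * 89 * 80 * 84 mod 109
    73 * 89 = 6497 = 66 mod 109
    66 * 80 = 5280 = 48 mod 109
    48 * 84 = 4032 = 108 mod 109
  56^54 = 108 mod 109
Result 108 = p - 1 = -1 mod 109: 56 is a quadratic non-residue mod 109. As a residue in [0, p-1] the value is 108.
56^54 mod 109 = 108

108


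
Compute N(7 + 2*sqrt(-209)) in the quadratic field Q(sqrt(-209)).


N(a + b*sqrt(d)) = a^2 - d*b^2
= (7)^2 - (-209)*(2)^2
= 49 + 836
= 885

885


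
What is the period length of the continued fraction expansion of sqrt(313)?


Run the CF algorithm for sqrt(313).
a_0 = floor(sqrt(313)) = 17; set m_0=0, q_0=1.
Recurrence: m' = q*a - m,  q' = (d - m'^2)/q,  a' = floor((a_0 + m')/q').
  step 1: m=17, q=24, a=1
  step 2: m=7, q=11, a=2
  step 3: m=15, q=8, a=4
  step 4: m=17, q=3, a=11
  step 5: m=16, q=19, a=1
  step 6: m=3, q=16, a=1
  step 7: m=13, q=9, a=3
  step 8: m=14, q=13, a=2
  step 9: m=12, q=13, a=2
  step 10: m=14, q=9, a=3
  step 11: m=13, q=16, a=1
  step 12: m=3, q=19, a=1
  step 13: m=16, q=3, a=11
  step 14: m=17, q=8, a=4
  step 15: m=15, q=11, a=2
  step 16: m=7, q=24, a=1
  step 17: m=17, q=1, a=34
a_17 = 2*a_0 = 34, so the period closes here.
sqrt(313) = [17; 1, 2, 4, 11, 1, 1, 3, 2, 2, 3, 1, 1, 11, 4, 2, 1, 34]
Period length = 17

17


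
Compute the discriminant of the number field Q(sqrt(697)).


For K = Q(sqrt(d)) with d squarefree: disc(K) = d if d = 1 mod 4, and disc(K) = 4d if d = 2 or 3 mod 4.
Here d = 697, and d mod 4 = 1.
d = 1 mod 4 (O_K = Z[(1+sqrt(d))/2]), so disc(K) = d = 697

697


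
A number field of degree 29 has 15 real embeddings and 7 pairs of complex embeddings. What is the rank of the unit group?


By Dirichlet's unit theorem:
rank = r1 + r2 - 1
= 15 + 7 - 1
= 21

21


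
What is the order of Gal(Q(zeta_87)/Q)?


|Gal(Q(zeta_87)/Q)| = phi(87)
= 56

56


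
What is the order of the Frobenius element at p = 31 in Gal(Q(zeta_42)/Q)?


The Frobenius at p in Gal(Q(zeta_n)/Q) = (Z/nZ)* is the class of p, so its order is ord_42(31), the smallest k >= 1 with 31^k = 1 mod 42.
n = 42 = 2 * 3 * 7, phi(42) = 12; the order divides phi(n).
Divisors of 12: 1, 2, 3, 4, 6, 12
Repeated squaring mod 42: 31^1 = 31, 31^2 = 37, 31^4 = 25, 31^8 = 37
Test divisors in increasing order:
  k=1: 31^1 = 31 mod 42
  k=2: 31^2 = 37 mod 42
  k=3: 31^3 = 37 * 31 = 13 mod 42
  k=4: 31^4 = 25 mod 42
  k=6: 31^6 = 25 * 37 = 1 mod 42  <- first divisor giving 1
Order = 6

6


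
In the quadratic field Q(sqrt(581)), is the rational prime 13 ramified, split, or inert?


K = Q(sqrt(581)). Since d mod 4 = 1, disc(K) = 581.
Check p | disc: 581 mod 13 = 9.
p does not divide disc. Compute Legendre symbol (d/p):
9^((13-1)/2) mod 13 = 1
(d/p) = 1, so p splits: (p) = P*P' with e=1, f=1, g=2.
Therefore p is split.

split


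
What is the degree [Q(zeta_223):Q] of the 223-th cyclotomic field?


The degree equals Euler's totient phi(223).
223 = 223
phi(223) = 222

222


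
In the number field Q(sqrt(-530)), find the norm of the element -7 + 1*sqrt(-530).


N(a + b*sqrt(d)) = a^2 - d*b^2
= (-7)^2 - (-530)*(1)^2
= 49 + 530
= 579

579


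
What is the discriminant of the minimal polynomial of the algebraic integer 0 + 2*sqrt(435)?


The element 0 + 2*sqrt(435) has minimal polynomial:
x^2 + 0*x - 1740
Discriminant = (0)^2 - 4*(-1740)
= 0 + 6960
= 6960

6960


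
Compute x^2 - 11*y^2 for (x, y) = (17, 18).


x^2 - d*y^2
= 17^2 - 11*18^2
= 289 - 3564
= -3275

-3275


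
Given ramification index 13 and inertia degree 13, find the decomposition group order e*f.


|D_P| = e * f
= 13 * 13
= 169

169


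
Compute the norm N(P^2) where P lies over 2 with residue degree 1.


N(P^a) = p^(a*f)
= 2^(2*1)
= 2^2
= 4

4


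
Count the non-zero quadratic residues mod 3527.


For prime p, the number of non-zero quadratic residues is (p-1)/2.
= (3527-1)/2
= 1763

1763


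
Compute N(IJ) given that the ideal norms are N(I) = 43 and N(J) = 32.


N(IJ) = N(I) * N(J)
= 43 * 32
= 1376

1376


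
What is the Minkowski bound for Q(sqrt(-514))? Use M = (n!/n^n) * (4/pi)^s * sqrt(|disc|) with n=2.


d = -514, d mod 4 = 2, so disc(K) = 4d = -2056; |disc(K)| = 2056
Imaginary quadratic field, so n = 2, s = r2 = 1, r1 = 0
M = (n!/n^n) * (4/pi)^s * sqrt(|disc(K)|) = (2!/2^2) * (4/pi)^1 * sqrt(2056)
= 0.5 * 1.273240 * 45.343136
= 28.8663

28.8663


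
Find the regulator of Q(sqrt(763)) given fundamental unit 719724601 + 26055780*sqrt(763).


epsilon = 719724601 + 26055780*sqrt(763)
= 1.4394e+09
R = ln(1.4394e+09)
= 21.0875

21.0875


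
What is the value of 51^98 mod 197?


p = 197 is prime and the exponent is (p-1)/2 = 98, so by Euler's criterion 51^98 = (51/197) = +1 or -1 mod 197.
Compute by square-and-multiply:
  98 = 64 + 32 + 2 (binary 1100010)
  Repeated squaring mod 197: 51^1 = 51, 51^2 = 40, 51^4 = 24, 51^8 = 182, 51^16 = 28, 51^32 = 193, 51^64 = 16
  51^98 = 51^64 * 51^32 * 51^2 = 16 * 193 * 40 mod 197
    16 * 193 = 3088 = 133 mod 197
    133 * 40 = 5320 = 1 mod 197
  51^98 = 1 mod 197
Result 1: 51 is a quadratic residue mod 197.
51^98 mod 197 = 1

1


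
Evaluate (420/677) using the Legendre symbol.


p = 677 is prime, so compute (420/677) with the reciprocity algorithm (Jacobi-symbol steps: pull out 2s via (2/n), flip via reciprocity, reduce):
  pull out 2: (2/677) = -1  (since 677 mod 8 = 5)
  pull out 2: (2/677) = -1  (since 677 mod 8 = 5)
  reciprocity: (105/677) -> +(677/105)
  reduce: (47/105)
  reciprocity: (47/105) -> +(105/47)
  reduce: (11/47)
  reciprocity: (11/47) -> -(47/11)
  reduce: (3/11)
  reciprocity: (3/11) -> -(11/3)
  reduce: (2/3)
  pull out 2: (2/3) = -1  (since 3 mod 8 = 3)
  (1/3) = 1
Product of signs = -1
(420/677) = -1

-1


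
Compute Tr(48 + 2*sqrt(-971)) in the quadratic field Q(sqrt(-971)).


Tr(a + b*sqrt(d)) = (a + b*sqrt(d)) + (a - b*sqrt(d)) = 2a
= 2 * (48)
= 96

96


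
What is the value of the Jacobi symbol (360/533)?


Compute (360/533) via quadratic reciprocity:
  pull out 2: (2/533) = -1  (since 533 mod 8 = 5)
  pull out 2: (2/533) = -1  (since 533 mod 8 = 5)
  pull out 2: (2/533) = -1  (since 533 mod 8 = 5)
  reciprocity: (45/533) -> +(533/45)
  reduce: (38/45)
  pull out 2: (2/45) = -1  (since 45 mod 8 = 5)
  reciprocity: (19/45) -> +(45/19)
  reduce: (7/19)
  reciprocity: (7/19) -> -(19/7)
  reduce: (5/7)
  reciprocity: (5/7) -> +(7/5)
  reduce: (2/5)
  pull out 2: (2/5) = -1  (since 5 mod 8 = 5)
  (1/5) = 1
Product of signs = 1

1


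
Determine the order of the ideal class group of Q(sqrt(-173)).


K = Q(sqrt(-173)). d mod 4 = 3, so D = disc(K) = 4d = -692
h(K) equals the number of primitive reduced positive-definite forms (a, b, c) = a*x^2 + b*x*y + c*y^2 with b^2 - 4ac = D,
where reduced means |b| <= a <= c, with b >= 0 whenever |b| = a or a = c, and primitive means gcd(a, b, c) = 1.
Reduced forces 3a^2 <= |D| = 692, so 1 <= a <= 15; b must have the parity of D, and c = (b^2 - D)/(4a) must be an integer >= a.
Enumerate a = 1..15, b in [-a, a]:
  a=1: (1, 0, 173)  [1]
  a=2: (2, 2, 87)  [1]
  a=3: (3, -2, 58), (3, 2, 58)  [2]
  a=4..5: none
  a=6: (6, -2, 29), (6, 2, 29)  [2]
  a=7: (7, -6, 26), (7, 6, 26)  [2]
  a=8: none
  a=9: (9, -8, 21), (9, 8, 21)  [2]
  a=10: none
  a=11: (11, -10, 18), (11, 10, 18)  [2]
  a=12: none
  a=13: (13, -6, 14), (13, 6, 14)  [2]
  a=14..15: none
Total reduced forms: 1 + 1 + 2 + 2 + 2 + 2 + 2 + 2 = 14
h = 14

14


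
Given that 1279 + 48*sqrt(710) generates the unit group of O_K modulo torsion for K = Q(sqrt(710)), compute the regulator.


epsilon = 1279 + 48*sqrt(710)
= 2557.9996
R = ln(2557.9996)
= 7.8470

7.8470


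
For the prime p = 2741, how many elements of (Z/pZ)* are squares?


For prime p, the number of non-zero quadratic residues is (p-1)/2.
= (2741-1)/2
= 1370

1370


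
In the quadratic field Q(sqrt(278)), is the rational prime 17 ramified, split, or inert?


K = Q(sqrt(278)). Since d mod 4 = 2, disc(K) = 1112.
Check p | disc: 1112 mod 17 = 7.
p does not divide disc. Compute Legendre symbol (d/p):
6^((17-1)/2) mod 17 = -1
(d/p) = -1, so p is inert: (p) stays prime with e=1, f=2, g=1.
Therefore p is inert.

inert


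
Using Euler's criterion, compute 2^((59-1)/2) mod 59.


p = 59 is prime and the exponent is (p-1)/2 = 29, so by Euler's criterion 2^29 = (2/59) = +1 or -1 mod 59.
Compute by square-and-multiply:
  29 = 16 + 8 + 4 + 1 (binary 11101)
  Repeated squaring mod 59: 2^1 = 2, 2^2 = 4, 2^4 = 16, 2^8 = 20, 2^16 = 46
  2^29 = 2^16 * 2^8 * 2^4 * 2^1 = 46 * 20 * 16 * 2 mod 59
    46 * 20 = 920 = 35 mod 59
    35 * 16 = 560 = 29 mod 59
    29 * 2 = 58 = 58 mod 59
  2^29 = 58 mod 59
Result 58 = p - 1 = -1 mod 59: 2 is a quadratic non-residue mod 59. As a residue in [0, p-1] the value is 58.
2^29 mod 59 = 58

58


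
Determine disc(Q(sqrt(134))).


For K = Q(sqrt(d)) with d squarefree: disc(K) = d if d = 1 mod 4, and disc(K) = 4d if d = 2 or 3 mod 4.
Here d = 134, and d mod 4 = 2.
d = 2 mod 4, not 1 (O_K = Z[sqrt(d)]), so disc(K) = 4d = 4 * (134) = 536

536


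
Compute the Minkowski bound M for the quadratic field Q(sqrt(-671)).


d = -671, d mod 4 = 1, so disc(K) = d = -671; |disc(K)| = 671
Imaginary quadratic field, so n = 2, s = r2 = 1, r1 = 0
M = (n!/n^n) * (4/pi)^s * sqrt(|disc(K)|) = (2!/2^2) * (4/pi)^1 * sqrt(671)
= 0.5 * 1.273240 * 25.903668
= 16.4908

16.4908


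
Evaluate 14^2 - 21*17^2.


x^2 - d*y^2
= 14^2 - 21*17^2
= 196 - 6069
= -5873

-5873


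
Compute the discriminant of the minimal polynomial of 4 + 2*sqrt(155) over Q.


The element 4 + 2*sqrt(155) has minimal polynomial:
x^2 - 8*x - 604
Discriminant = (-8)^2 - 4*(-604)
= 64 + 2416
= 2480

2480


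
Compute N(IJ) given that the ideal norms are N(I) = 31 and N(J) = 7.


N(IJ) = N(I) * N(J)
= 31 * 7
= 217

217


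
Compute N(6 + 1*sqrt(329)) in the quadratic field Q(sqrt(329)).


N(a + b*sqrt(d)) = a^2 - d*b^2
= (6)^2 - (329)*(1)^2
= 36 - 329
= -293

-293


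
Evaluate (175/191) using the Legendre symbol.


p = 191 is prime, so compute (175/191) with the reciprocity algorithm (Jacobi-symbol steps: pull out 2s via (2/n), flip via reciprocity, reduce):
  reciprocity: (175/191) -> -(191/175)
  reduce: (16/175)
  pull out 2: (2/175) = +1  (since 175 mod 8 = 7)
  pull out 2: (2/175) = +1  (since 175 mod 8 = 7)
  pull out 2: (2/175) = +1  (since 175 mod 8 = 7)
  pull out 2: (2/175) = +1  (since 175 mod 8 = 7)
  (1/175) = 1
Product of signs = -1
(175/191) = -1

-1


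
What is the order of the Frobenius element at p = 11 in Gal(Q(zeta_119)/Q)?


The Frobenius at p in Gal(Q(zeta_n)/Q) = (Z/nZ)* is the class of p, so its order is ord_119(11), the smallest k >= 1 with 11^k = 1 mod 119.
n = 119 = 7 * 17, phi(119) = 96; the order divides phi(n).
Divisors of 96: 1, 2, 3, 4, 6, 8, 12, 16, 24, 32, 48, 96
Repeated squaring mod 119: 11^1 = 11, 11^2 = 2, 11^4 = 4, 11^8 = 16, 11^16 = 18, 11^32 = 86, 11^64 = 18
Test divisors in increasing order:
  k=1: 11^1 = 11 mod 119
  k=2: 11^2 = 2 mod 119
  k=3: 11^3 = 2 * 11 = 22 mod 119
  k=4: 11^4 = 4 mod 119
  k=6: 11^6 = 4 * 2 = 8 mod 119
  k=8: 11^8 = 16 mod 119
  k=12: 11^12 = 16 * 4 = 64 mod 119
  k=16: 11^16 = 18 mod 119
  k=24: 11^24 = 18 * 16 = 50 mod 119
  k=32: 11^32 = 86 mod 119
  k=48: 11^48 = 86 * 18 = 1 mod 119  <- first divisor giving 1
Order = 48

48


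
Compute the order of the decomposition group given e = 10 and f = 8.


|D_P| = e * f
= 10 * 8
= 80

80


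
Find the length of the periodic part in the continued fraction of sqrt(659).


Run the CF algorithm for sqrt(659).
a_0 = floor(sqrt(659)) = 25; set m_0=0, q_0=1.
Recurrence: m' = q*a - m,  q' = (d - m'^2)/q,  a' = floor((a_0 + m')/q').
  step 1: m=25, q=34, a=1
  step 2: m=9, q=17, a=2
  step 3: m=25, q=2, a=25
  step 4: m=25, q=17, a=2
  step 5: m=9, q=34, a=1
  step 6: m=25, q=1, a=50
a_6 = 2*a_0 = 50, so the period closes here.
sqrt(659) = [25; 1, 2, 25, 2, 1, 50]
Period length = 6

6


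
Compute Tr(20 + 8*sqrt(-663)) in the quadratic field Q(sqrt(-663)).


Tr(a + b*sqrt(d)) = (a + b*sqrt(d)) + (a - b*sqrt(d)) = 2a
= 2 * (20)
= 40

40


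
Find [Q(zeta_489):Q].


The degree equals Euler's totient phi(489).
489 = 3 * 163
phi(489) = 324

324


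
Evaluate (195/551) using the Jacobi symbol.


Compute (195/551) via quadratic reciprocity:
  reciprocity: (195/551) -> -(551/195)
  reduce: (161/195)
  reciprocity: (161/195) -> +(195/161)
  reduce: (34/161)
  pull out 2: (2/161) = +1  (since 161 mod 8 = 1)
  reciprocity: (17/161) -> +(161/17)
  reduce: (8/17)
  pull out 2: (2/17) = +1  (since 17 mod 8 = 1)
  pull out 2: (2/17) = +1  (since 17 mod 8 = 1)
  pull out 2: (2/17) = +1  (since 17 mod 8 = 1)
  (1/17) = 1
Product of signs = -1

-1


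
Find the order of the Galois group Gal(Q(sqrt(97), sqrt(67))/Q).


The 2 square roots of distinct primes are multiplicatively independent over Q,
so [K:Q] = 2^2 and Gal(K/Q) is isomorphic to (Z/2Z)^2.
|Gal| = 2^2 = 4

4


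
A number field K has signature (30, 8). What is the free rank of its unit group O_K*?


By Dirichlet's unit theorem:
rank = r1 + r2 - 1
= 30 + 8 - 1
= 37

37


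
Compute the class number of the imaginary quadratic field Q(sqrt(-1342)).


K = Q(sqrt(-1342)). d mod 4 = 2, so D = disc(K) = 4d = -5368
h(K) equals the number of primitive reduced positive-definite forms (a, b, c) = a*x^2 + b*x*y + c*y^2 with b^2 - 4ac = D,
where reduced means |b| <= a <= c, with b >= 0 whenever |b| = a or a = c, and primitive means gcd(a, b, c) = 1.
Reduced forces 3a^2 <= |D| = 5368, so 1 <= a <= 42; b must have the parity of D, and c = (b^2 - D)/(4a) must be an integer >= a.
Enumerate a = 1..42, b in [-a, a]:
  a=1: (1, 0, 1342)  [1]
  a=2: (2, 0, 671)  [1]
  a=3..6: none
  a=7: (7, -6, 193), (7, 6, 193)  [2]
  a=8..10: none
  a=11: (11, 0, 122)  [1]
  a=12: none
  a=13: (13, -12, 106), (13, 12, 106)  [2]
  a=14: (14, -8, 97), (14, 8, 97)  [2]
  a=15..16: none
  a=17: (17, -2, 79), (17, 2, 79)  [2]
  a=18: none
  a=19: (19, -16, 74), (19, 16, 74)  [2]
  a=20..21: none
  a=22: (22, 0, 61)  [1]
  a=23..25: none
  a=26: (26, -12, 53), (26, 12, 53)  [2]
  a=27..33: none
  a=34: (34, -32, 47), (34, 32, 47)  [2]
  a=35..36: none
  a=37: (37, -16, 38), (37, 16, 38)  [2]
  a=38..42: none
Total reduced forms: 1 + 1 + 2 + 1 + 2 + 2 + 2 + 2 + 1 + 2 + 2 + 2 = 20
h = 20

20


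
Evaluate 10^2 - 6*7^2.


x^2 - d*y^2
= 10^2 - 6*7^2
= 100 - 294
= -194

-194


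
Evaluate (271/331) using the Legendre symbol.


p = 331 is prime, so compute (271/331) with the reciprocity algorithm (Jacobi-symbol steps: pull out 2s via (2/n), flip via reciprocity, reduce):
  reciprocity: (271/331) -> -(331/271)
  reduce: (60/271)
  pull out 2: (2/271) = +1  (since 271 mod 8 = 7)
  pull out 2: (2/271) = +1  (since 271 mod 8 = 7)
  reciprocity: (15/271) -> -(271/15)
  reduce: (1/15)
  (1/15) = 1
Product of signs = 1
(271/331) = 1

1


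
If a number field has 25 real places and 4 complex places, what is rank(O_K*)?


By Dirichlet's unit theorem:
rank = r1 + r2 - 1
= 25 + 4 - 1
= 28

28


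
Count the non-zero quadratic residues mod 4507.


For prime p, the number of non-zero quadratic residues is (p-1)/2.
= (4507-1)/2
= 2253

2253


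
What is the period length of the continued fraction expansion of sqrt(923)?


Run the CF algorithm for sqrt(923).
a_0 = floor(sqrt(923)) = 30; set m_0=0, q_0=1.
Recurrence: m' = q*a - m,  q' = (d - m'^2)/q,  a' = floor((a_0 + m')/q').
  step 1: m=30, q=23, a=2
  step 2: m=16, q=29, a=1
  step 3: m=13, q=26, a=1
  step 4: m=13, q=29, a=1
  step 5: m=16, q=23, a=2
  step 6: m=30, q=1, a=60
a_6 = 2*a_0 = 60, so the period closes here.
sqrt(923) = [30; 2, 1, 1, 1, 2, 60]
Period length = 6

6


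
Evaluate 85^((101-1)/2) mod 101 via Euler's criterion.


p = 101 is prime and the exponent is (p-1)/2 = 50, so by Euler's criterion 85^50 = (85/101) = +1 or -1 mod 101.
Compute by square-and-multiply:
  50 = 32 + 16 + 2 (binary 110010)
  Repeated squaring mod 101: 85^1 = 85, 85^2 = 54, 85^4 = 88, 85^8 = 68, 85^16 = 79, 85^32 = 80
  85^50 = 85^32 * 85^16 * 85^2 = 80 * 79 * 54 mod 101
    80 * 79 = 6320 = 58 mod 101
    58 * 54 = 3132 = 1 mod 101
  85^50 = 1 mod 101
Result 1: 85 is a quadratic residue mod 101.
85^50 mod 101 = 1

1


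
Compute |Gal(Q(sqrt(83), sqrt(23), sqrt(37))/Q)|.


The 3 square roots of distinct primes are multiplicatively independent over Q,
so [K:Q] = 2^3 and Gal(K/Q) is isomorphic to (Z/2Z)^3.
|Gal| = 2^3 = 8

8


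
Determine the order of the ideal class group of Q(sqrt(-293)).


K = Q(sqrt(-293)). d mod 4 = 3, so D = disc(K) = 4d = -1172
h(K) equals the number of primitive reduced positive-definite forms (a, b, c) = a*x^2 + b*x*y + c*y^2 with b^2 - 4ac = D,
where reduced means |b| <= a <= c, with b >= 0 whenever |b| = a or a = c, and primitive means gcd(a, b, c) = 1.
Reduced forces 3a^2 <= |D| = 1172, so 1 <= a <= 19; b must have the parity of D, and c = (b^2 - D)/(4a) must be an integer >= a.
Enumerate a = 1..19, b in [-a, a]:
  a=1: (1, 0, 293)  [1]
  a=2: (2, 2, 147)  [1]
  a=3: (3, -2, 98), (3, 2, 98)  [2]
  a=4..5: none
  a=6: (6, -2, 49), (6, 2, 49)  [2]
  a=7: (7, -2, 42), (7, 2, 42)  [2]
  a=8: none
  a=9: (9, -4, 33), (9, 4, 33)  [2]
  a=10: none
  a=11: (11, -4, 27), (11, 4, 27)  [2]
  a=12..13: none
  a=14: (14, -2, 21), (14, 2, 21)  [2]
  a=15..16: none
  a=17: (17, -16, 21), (17, 16, 21)  [2]
  a=18: (18, -14, 19), (18, 14, 19)  [2]
  a=19: none
Total reduced forms: 1 + 1 + 2 + 2 + 2 + 2 + 2 + 2 + 2 + 2 = 18
h = 18

18


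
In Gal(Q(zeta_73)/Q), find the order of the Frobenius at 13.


The Frobenius at p in Gal(Q(zeta_n)/Q) = (Z/nZ)* is the class of p, so its order is ord_73(13), the smallest k >= 1 with 13^k = 1 mod 73.
n = 73 = 73, phi(73) = 72; the order divides phi(n).
Divisors of 72: 1, 2, 3, 4, 6, 8, 9, 12, 18, 24, 36, 72
Repeated squaring mod 73: 13^1 = 13, 13^2 = 23, 13^4 = 18, 13^8 = 32, 13^16 = 2, 13^32 = 4, 13^64 = 16
Test divisors in increasing order:
  k=1: 13^1 = 13 mod 73
  k=2: 13^2 = 23 mod 73
  k=3: 13^3 = 23 * 13 = 7 mod 73
  k=4: 13^4 = 18 mod 73
  k=6: 13^6 = 18 * 23 = 49 mod 73
  k=8: 13^8 = 32 mod 73
  k=9: 13^9 = 32 * 13 = 51 mod 73
  k=12: 13^12 = 32 * 18 = 65 mod 73
  k=18: 13^18 = 2 * 23 = 46 mod 73
  k=24: 13^24 = 2 * 32 = 64 mod 73
  k=36: 13^36 = 4 * 18 = 72 mod 73
  k=72: 13^72 = 16 * 32 = 1 mod 73  <- first divisor giving 1
Order = 72

72
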